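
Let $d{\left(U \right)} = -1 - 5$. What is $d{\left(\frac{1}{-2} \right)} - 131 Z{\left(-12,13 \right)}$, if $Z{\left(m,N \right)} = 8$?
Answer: $-1054$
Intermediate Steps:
$d{\left(U \right)} = -6$ ($d{\left(U \right)} = -1 - 5 = -6$)
$d{\left(\frac{1}{-2} \right)} - 131 Z{\left(-12,13 \right)} = -6 - 1048 = -1054$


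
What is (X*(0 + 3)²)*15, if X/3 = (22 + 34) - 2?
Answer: 21870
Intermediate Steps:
X = 162 (X = 3*((22 + 34) - 2) = 3*(56 - 2) = 3*54 = 162)
(X*(0 + 3)²)*15 = (162*(0 + 3)²)*15 = (162*3²)*15 = (162*9)*15 = 1458*15 = 21870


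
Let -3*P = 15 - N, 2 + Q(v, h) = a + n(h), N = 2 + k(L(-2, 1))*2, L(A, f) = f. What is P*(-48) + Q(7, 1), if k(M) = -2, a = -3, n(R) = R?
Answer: 268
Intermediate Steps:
N = -2 (N = 2 - 2*2 = 2 - 4 = -2)
Q(v, h) = -5 + h (Q(v, h) = -2 + (-3 + h) = -5 + h)
P = -17/3 (P = -(15 - 1*(-2))/3 = -(15 + 2)/3 = -1/3*17 = -17/3 ≈ -5.6667)
P*(-48) + Q(7, 1) = -17/3*(-48) + (-5 + 1) = 272 - 4 = 268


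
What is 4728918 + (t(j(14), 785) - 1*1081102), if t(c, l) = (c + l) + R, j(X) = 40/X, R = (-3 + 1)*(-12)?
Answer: 25540395/7 ≈ 3.6486e+6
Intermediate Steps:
R = 24 (R = -2*(-12) = 24)
t(c, l) = 24 + c + l (t(c, l) = (c + l) + 24 = 24 + c + l)
4728918 + (t(j(14), 785) - 1*1081102) = 4728918 + ((24 + 40/14 + 785) - 1*1081102) = 4728918 + ((24 + 40*(1/14) + 785) - 1081102) = 4728918 + ((24 + 20/7 + 785) - 1081102) = 4728918 + (5683/7 - 1081102) = 4728918 - 7562031/7 = 25540395/7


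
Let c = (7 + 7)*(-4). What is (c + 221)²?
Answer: 27225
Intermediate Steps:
c = -56 (c = 14*(-4) = -56)
(c + 221)² = (-56 + 221)² = 165² = 27225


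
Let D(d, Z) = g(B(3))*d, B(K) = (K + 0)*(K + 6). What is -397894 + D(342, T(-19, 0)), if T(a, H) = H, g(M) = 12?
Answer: -393790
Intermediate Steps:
B(K) = K*(6 + K)
D(d, Z) = 12*d
-397894 + D(342, T(-19, 0)) = -397894 + 12*342 = -397894 + 4104 = -393790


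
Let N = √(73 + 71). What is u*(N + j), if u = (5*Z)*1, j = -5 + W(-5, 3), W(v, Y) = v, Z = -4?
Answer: -40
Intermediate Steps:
N = 12 (N = √144 = 12)
j = -10 (j = -5 - 5 = -10)
u = -20 (u = (5*(-4))*1 = -20*1 = -20)
u*(N + j) = -20*(12 - 10) = -20*2 = -40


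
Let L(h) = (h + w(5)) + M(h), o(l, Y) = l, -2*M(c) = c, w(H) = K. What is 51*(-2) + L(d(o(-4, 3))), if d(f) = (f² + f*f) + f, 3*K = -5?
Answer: -269/3 ≈ -89.667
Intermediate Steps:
K = -5/3 (K = (⅓)*(-5) = -5/3 ≈ -1.6667)
w(H) = -5/3
M(c) = -c/2
d(f) = f + 2*f² (d(f) = (f² + f²) + f = 2*f² + f = f + 2*f²)
L(h) = -5/3 + h/2 (L(h) = (h - 5/3) - h/2 = (-5/3 + h) - h/2 = -5/3 + h/2)
51*(-2) + L(d(o(-4, 3))) = 51*(-2) + (-5/3 + (-4*(1 + 2*(-4)))/2) = -102 + (-5/3 + (-4*(1 - 8))/2) = -102 + (-5/3 + (-4*(-7))/2) = -102 + (-5/3 + (½)*28) = -102 + (-5/3 + 14) = -102 + 37/3 = -269/3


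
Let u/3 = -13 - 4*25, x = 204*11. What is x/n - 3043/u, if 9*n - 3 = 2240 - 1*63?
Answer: 3370046/184755 ≈ 18.241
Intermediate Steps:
x = 2244
n = 2180/9 (n = ⅓ + (2240 - 1*63)/9 = ⅓ + (2240 - 63)/9 = ⅓ + (⅑)*2177 = ⅓ + 2177/9 = 2180/9 ≈ 242.22)
u = -339 (u = 3*(-13 - 4*25) = 3*(-13 - 100) = 3*(-113) = -339)
x/n - 3043/u = 2244/(2180/9) - 3043/(-339) = 2244*(9/2180) - 3043*(-1/339) = 5049/545 + 3043/339 = 3370046/184755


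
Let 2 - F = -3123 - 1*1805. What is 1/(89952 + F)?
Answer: 1/94882 ≈ 1.0539e-5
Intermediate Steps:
F = 4930 (F = 2 - (-3123 - 1*1805) = 2 - (-3123 - 1805) = 2 - 1*(-4928) = 2 + 4928 = 4930)
1/(89952 + F) = 1/(89952 + 4930) = 1/94882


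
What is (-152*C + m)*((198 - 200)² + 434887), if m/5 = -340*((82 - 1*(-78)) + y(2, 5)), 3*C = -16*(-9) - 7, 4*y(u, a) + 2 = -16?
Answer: -353946477734/3 ≈ -1.1798e+11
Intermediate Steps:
y(u, a) = -9/2 (y(u, a) = -½ + (¼)*(-16) = -½ - 4 = -9/2)
C = 137/3 (C = (-16*(-9) - 7)/3 = (144 - 7)/3 = (⅓)*137 = 137/3 ≈ 45.667)
m = -264350 (m = 5*(-340*((82 - 1*(-78)) - 9/2)) = 5*(-340*((82 + 78) - 9/2)) = 5*(-340*(160 - 9/2)) = 5*(-340*311/2) = 5*(-52870) = -264350)
(-152*C + m)*((198 - 200)² + 434887) = (-152*137/3 - 264350)*((198 - 200)² + 434887) = (-20824/3 - 264350)*((-2)² + 434887) = -813874*(4 + 434887)/3 = -813874/3*434891 = -353946477734/3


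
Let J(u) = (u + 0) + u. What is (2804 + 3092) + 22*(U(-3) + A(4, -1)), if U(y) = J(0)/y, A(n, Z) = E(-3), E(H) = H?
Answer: 5830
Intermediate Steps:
A(n, Z) = -3
J(u) = 2*u (J(u) = u + u = 2*u)
U(y) = 0 (U(y) = (2*0)/y = 0/y = 0)
(2804 + 3092) + 22*(U(-3) + A(4, -1)) = (2804 + 3092) + 22*(0 - 3) = 5896 + 22*(-3) = 5896 - 66 = 5830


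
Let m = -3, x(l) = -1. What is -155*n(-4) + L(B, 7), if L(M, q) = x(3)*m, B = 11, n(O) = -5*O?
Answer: -3097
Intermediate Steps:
L(M, q) = 3 (L(M, q) = -1*(-3) = 3)
-155*n(-4) + L(B, 7) = -(-775)*(-4) + 3 = -155*20 + 3 = -3100 + 3 = -3097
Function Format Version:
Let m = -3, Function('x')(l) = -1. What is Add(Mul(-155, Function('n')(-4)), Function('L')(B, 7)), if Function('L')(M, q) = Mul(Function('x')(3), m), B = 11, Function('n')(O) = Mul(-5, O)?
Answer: -3097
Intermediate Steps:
Function('L')(M, q) = 3 (Function('L')(M, q) = Mul(-1, -3) = 3)
Add(Mul(-155, Function('n')(-4)), Function('L')(B, 7)) = Add(Mul(-155, Mul(-5, -4)), 3) = Add(Mul(-155, 20), 3) = Add(-3100, 3) = -3097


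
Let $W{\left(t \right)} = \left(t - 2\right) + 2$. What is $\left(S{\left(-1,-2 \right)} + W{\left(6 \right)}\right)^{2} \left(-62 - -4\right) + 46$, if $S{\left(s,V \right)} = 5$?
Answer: $-6972$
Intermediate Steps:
$W{\left(t \right)} = t$ ($W{\left(t \right)} = \left(-2 + t\right) + 2 = t$)
$\left(S{\left(-1,-2 \right)} + W{\left(6 \right)}\right)^{2} \left(-62 - -4\right) + 46 = \left(5 + 6\right)^{2} \left(-62 - -4\right) + 46 = 11^{2} \left(-62 + 4\right) + 46 = 121 \left(-58\right) + 46 = -7018 + 46 = -6972$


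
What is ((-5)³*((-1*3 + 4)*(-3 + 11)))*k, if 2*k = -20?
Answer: 10000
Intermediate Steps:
k = -10 (k = (½)*(-20) = -10)
((-5)³*((-1*3 + 4)*(-3 + 11)))*k = ((-5)³*((-1*3 + 4)*(-3 + 11)))*(-10) = -125*(-3 + 4)*8*(-10) = -125*8*(-10) = -1000*(-10) = 10000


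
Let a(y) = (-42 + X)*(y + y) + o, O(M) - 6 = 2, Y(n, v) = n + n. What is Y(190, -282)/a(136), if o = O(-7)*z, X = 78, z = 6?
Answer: 19/492 ≈ 0.038618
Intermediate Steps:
Y(n, v) = 2*n
O(M) = 8 (O(M) = 6 + 2 = 8)
o = 48 (o = 8*6 = 48)
a(y) = 48 + 72*y (a(y) = (-42 + 78)*(y + y) + 48 = 36*(2*y) + 48 = 72*y + 48 = 48 + 72*y)
Y(190, -282)/a(136) = (2*190)/(48 + 72*136) = 380/(48 + 9792) = 380/9840 = 380*(1/9840) = 19/492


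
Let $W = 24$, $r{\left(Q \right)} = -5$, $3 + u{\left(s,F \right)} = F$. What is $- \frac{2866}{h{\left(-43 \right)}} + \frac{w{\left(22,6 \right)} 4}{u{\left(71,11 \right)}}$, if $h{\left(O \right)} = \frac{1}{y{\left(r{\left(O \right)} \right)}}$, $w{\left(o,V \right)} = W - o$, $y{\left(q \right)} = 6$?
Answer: $-17195$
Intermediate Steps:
$u{\left(s,F \right)} = -3 + F$
$w{\left(o,V \right)} = 24 - o$
$h{\left(O \right)} = \frac{1}{6}$
$- \frac{2866}{h{\left(-43 \right)}} + \frac{w{\left(22,6 \right)} 4}{u{\left(71,11 \right)}} = - 2866 \frac{1}{\frac{1}{6}} + \frac{\left(24 - 22\right) 4}{-3 + 11} = \left(-2866\right) 6 + \frac{\left(24 - 22\right) 4}{8} = -17196 + 2 \cdot 4 \cdot \frac{1}{8} = -17196 + 8 \cdot \frac{1}{8} = -17196 + 1 = -17195$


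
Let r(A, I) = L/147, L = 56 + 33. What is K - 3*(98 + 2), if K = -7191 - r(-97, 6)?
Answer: -1101266/147 ≈ -7491.6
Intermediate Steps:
L = 89
r(A, I) = 89/147
K = -1057166/147 (K = -7191 - 1*89/147 = -7191 - 89/147 = -1057166/147 ≈ -7191.6)
K - 3*(98 + 2) = -1057166/147 - 3*(98 + 2) = -1057166/147 - 3*100 = -1057166/147 - 1*300 = -1057166/147 - 300 = -1101266/147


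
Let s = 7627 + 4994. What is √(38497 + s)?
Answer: √51118 ≈ 226.09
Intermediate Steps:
s = 12621
√(38497 + s) = √(38497 + 12621) = √51118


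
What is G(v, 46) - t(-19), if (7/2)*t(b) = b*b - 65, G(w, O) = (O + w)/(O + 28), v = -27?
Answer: -43675/518 ≈ -84.315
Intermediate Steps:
G(w, O) = (O + w)/(28 + O)
t(b) = -130/7 + 2*b**2/7 (t(b) = 2*(b*b - 65)/7 = 2*(b**2 - 65)/7 = 2*(-65 + b**2)/7 = -130/7 + 2*b**2/7)
G(v, 46) - t(-19) = (46 - 27)/(28 + 46) - (-130/7 + (2/7)*(-19)**2) = 19/74 - (-130/7 + (2/7)*361) = (1/74)*19 - (-130/7 + 722/7) = 19/74 - 1*592/7 = 19/74 - 592/7 = -43675/518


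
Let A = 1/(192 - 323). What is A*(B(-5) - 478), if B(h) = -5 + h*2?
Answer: 493/131 ≈ 3.7634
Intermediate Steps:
A = -1/131 (A = 1/(-131) = -1/131 ≈ -0.0076336)
B(h) = -5 + 2*h
A*(B(-5) - 478) = -((-5 + 2*(-5)) - 478)/131 = -((-5 - 10) - 478)/131 = -(-15 - 478)/131 = -1/131*(-493) = 493/131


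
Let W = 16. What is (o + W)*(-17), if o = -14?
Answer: -34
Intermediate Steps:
(o + W)*(-17) = (-14 + 16)*(-17) = 2*(-17) = -34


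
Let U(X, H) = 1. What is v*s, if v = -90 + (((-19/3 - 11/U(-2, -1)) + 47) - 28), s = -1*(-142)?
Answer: -37630/3 ≈ -12543.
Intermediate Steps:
s = 142
v = -265/3 (v = -90 + (((-19/3 - 11/1) + 47) - 28) = -90 + (((-19*⅓ - 11*1) + 47) - 28) = -90 + (((-19/3 - 11) + 47) - 28) = -90 + ((-52/3 + 47) - 28) = -90 + (89/3 - 28) = -90 + 5/3 = -265/3 ≈ -88.333)
v*s = -265/3*142 = -37630/3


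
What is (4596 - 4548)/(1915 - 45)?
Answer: 24/935 ≈ 0.025668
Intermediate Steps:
(4596 - 4548)/(1915 - 45) = 48/1870 = 48*(1/1870) = 24/935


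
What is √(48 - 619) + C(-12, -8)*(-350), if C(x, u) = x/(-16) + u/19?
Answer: -4375/38 + I*√571 ≈ -115.13 + 23.896*I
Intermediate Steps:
C(x, u) = -x/16 + u/19 (C(x, u) = x*(-1/16) + u*(1/19) = -x/16 + u/19)
√(48 - 619) + C(-12, -8)*(-350) = √(48 - 619) + (-1/16*(-12) + (1/19)*(-8))*(-350) = √(-571) + (¾ - 8/19)*(-350) = I*√571 + (25/76)*(-350) = I*√571 - 4375/38 = -4375/38 + I*√571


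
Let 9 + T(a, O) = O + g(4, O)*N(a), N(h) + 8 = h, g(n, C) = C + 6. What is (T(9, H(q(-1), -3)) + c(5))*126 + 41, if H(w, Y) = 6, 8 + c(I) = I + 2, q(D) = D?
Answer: 1049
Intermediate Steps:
g(n, C) = 6 + C
c(I) = -6 + I (c(I) = -8 + (I + 2) = -8 + (2 + I) = -6 + I)
N(h) = -8 + h
T(a, O) = -9 + O + (-8 + a)*(6 + O) (T(a, O) = -9 + (O + (6 + O)*(-8 + a)) = -9 + (O + (-8 + a)*(6 + O)) = -9 + O + (-8 + a)*(6 + O))
(T(9, H(q(-1), -3)) + c(5))*126 + 41 = ((-9 + 6 + (-8 + 9)*(6 + 6)) + (-6 + 5))*126 + 41 = ((-9 + 6 + 1*12) - 1)*126 + 41 = ((-9 + 6 + 12) - 1)*126 + 41 = (9 - 1)*126 + 41 = 8*126 + 41 = 1008 + 41 = 1049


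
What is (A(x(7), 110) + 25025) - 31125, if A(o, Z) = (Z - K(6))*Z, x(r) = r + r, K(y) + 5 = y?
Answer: 5890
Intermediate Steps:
K(y) = -5 + y
x(r) = 2*r
A(o, Z) = Z*(-1 + Z) (A(o, Z) = (Z - (-5 + 6))*Z = (Z - 1*1)*Z = (Z - 1)*Z = (-1 + Z)*Z = Z*(-1 + Z))
(A(x(7), 110) + 25025) - 31125 = (110*(-1 + 110) + 25025) - 31125 = (110*109 + 25025) - 31125 = (11990 + 25025) - 31125 = 37015 - 31125 = 5890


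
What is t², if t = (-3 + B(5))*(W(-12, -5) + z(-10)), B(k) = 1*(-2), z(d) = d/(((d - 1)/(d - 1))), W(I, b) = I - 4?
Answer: 16900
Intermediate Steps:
W(I, b) = -4 + I
z(d) = d (z(d) = d/(((-1 + d)/(-1 + d))) = d/1 = d*1 = d)
B(k) = -2
t = 130 (t = (-3 - 2)*((-4 - 12) - 10) = -5*(-16 - 10) = -5*(-26) = 130)
t² = 130² = 16900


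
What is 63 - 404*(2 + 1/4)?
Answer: -846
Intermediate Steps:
63 - 404*(2 + 1/4) = 63 - 404*(2 + ¼) = 63 - 404*9/4 = 63 - 101*9 = 63 - 909 = -846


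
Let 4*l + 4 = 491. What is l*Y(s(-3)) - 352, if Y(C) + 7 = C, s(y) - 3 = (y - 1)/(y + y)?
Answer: -4547/6 ≈ -757.83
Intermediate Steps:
l = 487/4 (l = -1 + (¼)*491 = -1 + 491/4 = 487/4 ≈ 121.75)
s(y) = 3 + (-1 + y)/(2*y) (s(y) = 3 + (y - 1)/(y + y) = 3 + (-1 + y)/((2*y)) = 3 + (-1 + y)*(1/(2*y)) = 3 + (-1 + y)/(2*y))
Y(C) = -7 + C
l*Y(s(-3)) - 352 = 487*(-7 + (½)*(-1 + 7*(-3))/(-3))/4 - 352 = 487*(-7 + (½)*(-⅓)*(-1 - 21))/4 - 352 = 487*(-7 + (½)*(-⅓)*(-22))/4 - 352 = 487*(-7 + 11/3)/4 - 352 = (487/4)*(-10/3) - 352 = -2435/6 - 352 = -4547/6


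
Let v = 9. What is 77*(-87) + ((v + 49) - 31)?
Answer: -6672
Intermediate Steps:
77*(-87) + ((v + 49) - 31) = 77*(-87) + ((9 + 49) - 31) = -6699 + (58 - 31) = -6699 + 27 = -6672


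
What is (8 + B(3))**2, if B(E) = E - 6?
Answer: 25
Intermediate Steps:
B(E) = -6 + E
(8 + B(3))**2 = (8 + (-6 + 3))**2 = (8 - 3)**2 = 5**2 = 25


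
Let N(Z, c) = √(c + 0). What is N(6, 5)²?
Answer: 5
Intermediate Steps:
N(Z, c) = √c
N(6, 5)² = (√5)² = 5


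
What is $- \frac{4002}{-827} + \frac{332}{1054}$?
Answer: $\frac{2246336}{435829} \approx 5.1542$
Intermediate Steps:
$- \frac{4002}{-827} + \frac{332}{1054} = \left(-4002\right) \left(- \frac{1}{827}\right) + 332 \cdot \frac{1}{1054} = \frac{4002}{827} + \frac{166}{527} = \frac{2246336}{435829}$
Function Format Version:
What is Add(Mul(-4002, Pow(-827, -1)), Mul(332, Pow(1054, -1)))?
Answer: Rational(2246336, 435829) ≈ 5.1542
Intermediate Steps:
Add(Mul(-4002, Pow(-827, -1)), Mul(332, Pow(1054, -1))) = Add(Mul(-4002, Rational(-1, 827)), Mul(332, Rational(1, 1054))) = Add(Rational(4002, 827), Rational(166, 527)) = Rational(2246336, 435829)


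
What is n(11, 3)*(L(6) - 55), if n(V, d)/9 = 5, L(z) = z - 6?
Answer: -2475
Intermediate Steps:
L(z) = -6 + z
n(V, d) = 45 (n(V, d) = 9*5 = 45)
n(11, 3)*(L(6) - 55) = 45*((-6 + 6) - 55) = 45*(0 - 55) = 45*(-55) = -2475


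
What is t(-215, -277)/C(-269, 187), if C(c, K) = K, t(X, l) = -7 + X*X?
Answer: 46218/187 ≈ 247.16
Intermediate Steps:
t(X, l) = -7 + X**2
t(-215, -277)/C(-269, 187) = (-7 + (-215)**2)/187 = (-7 + 46225)*(1/187) = 46218*(1/187) = 46218/187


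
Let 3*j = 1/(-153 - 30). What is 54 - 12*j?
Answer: 9886/183 ≈ 54.022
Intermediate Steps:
j = -1/549 (j = 1/(3*(-153 - 30)) = (⅓)/(-183) = (⅓)*(-1/183) = -1/549 ≈ -0.0018215)
54 - 12*j = 54 - 12*(-1/549) = 54 + 4/183 = 9886/183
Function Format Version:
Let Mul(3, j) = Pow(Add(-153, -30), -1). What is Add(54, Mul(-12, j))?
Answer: Rational(9886, 183) ≈ 54.022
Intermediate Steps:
j = Rational(-1, 549) (j = Mul(Rational(1, 3), Pow(Add(-153, -30), -1)) = Mul(Rational(1, 3), Pow(-183, -1)) = Mul(Rational(1, 3), Rational(-1, 183)) = Rational(-1, 549) ≈ -0.0018215)
Add(54, Mul(-12, j)) = Add(54, Mul(-12, Rational(-1, 549))) = Add(54, Rational(4, 183)) = Rational(9886, 183)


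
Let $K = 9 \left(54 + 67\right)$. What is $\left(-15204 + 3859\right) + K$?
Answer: $-10256$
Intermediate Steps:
$K = 1089$ ($K = 9 \cdot 121 = 1089$)
$\left(-15204 + 3859\right) + K = \left(-15204 + 3859\right) + 1089 = -11345 + 1089 = -10256$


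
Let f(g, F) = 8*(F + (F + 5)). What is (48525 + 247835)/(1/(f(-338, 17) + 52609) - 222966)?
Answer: -3136733512/2359916737 ≈ -1.3292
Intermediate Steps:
f(g, F) = 40 + 16*F (f(g, F) = 8*(F + (5 + F)) = 8*(5 + 2*F) = 40 + 16*F)
(48525 + 247835)/(1/(f(-338, 17) + 52609) - 222966) = (48525 + 247835)/(1/((40 + 16*17) + 52609) - 222966) = 296360/(1/((40 + 272) + 52609) - 222966) = 296360/(1/(312 + 52609) - 222966) = 296360/(1/52921 - 222966) = 296360/(-11799583685/52921) = 296360*(-52921/11799583685) = -3136733512/2359916737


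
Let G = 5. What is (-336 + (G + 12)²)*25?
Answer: -1175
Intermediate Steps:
(-336 + (G + 12)²)*25 = (-336 + (5 + 12)²)*25 = (-336 + 17²)*25 = (-336 + 289)*25 = -47*25 = -1175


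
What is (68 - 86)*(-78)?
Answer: 1404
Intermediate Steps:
(68 - 86)*(-78) = -18*(-78) = 1404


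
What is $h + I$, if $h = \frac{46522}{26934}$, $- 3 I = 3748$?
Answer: $- \frac{16801511}{13467} \approx -1247.6$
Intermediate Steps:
$I = - \frac{3748}{3}$ ($I = \left(- \frac{1}{3}\right) 3748 = - \frac{3748}{3} \approx -1249.3$)
$h = \frac{23261}{13467}$ ($h = 46522 \cdot \frac{1}{26934} = \frac{23261}{13467} \approx 1.7273$)
$h + I = \frac{23261}{13467} - \frac{3748}{3} = - \frac{16801511}{13467}$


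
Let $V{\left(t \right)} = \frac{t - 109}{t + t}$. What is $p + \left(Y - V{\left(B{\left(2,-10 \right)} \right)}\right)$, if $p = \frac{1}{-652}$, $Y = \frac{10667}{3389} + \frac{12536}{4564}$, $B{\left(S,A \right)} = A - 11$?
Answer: $\frac{129809087}{46402188} \approx 2.7975$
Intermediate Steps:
$B{\left(S,A \right)} = -11 + A$
$Y = \frac{22792173}{3866849}$ ($Y = 10667 \cdot \frac{1}{3389} + 12536 \cdot \frac{1}{4564} = \frac{10667}{3389} + \frac{3134}{1141} = \frac{22792173}{3866849} \approx 5.8942$)
$V{\left(t \right)} = \frac{-109 + t}{2 t}$
$p = - \frac{1}{652} \approx -0.0015337$
$p + \left(Y - V{\left(B{\left(2,-10 \right)} \right)}\right) = - \frac{1}{652} + \left(\frac{22792173}{3866849} - \frac{-109 - 21}{2 \left(-11 - 10\right)}\right) = - \frac{1}{652} + \left(\frac{22792173}{3866849} - \frac{-109 - 21}{2 \left(-21\right)}\right) = - \frac{1}{652} + \left(\frac{22792173}{3866849} - \frac{1}{2} \left(- \frac{1}{21}\right) \left(-130\right)\right) = - \frac{1}{652} + \left(\frac{22792173}{3866849} - \frac{65}{21}\right) = - \frac{1}{652} + \frac{32470064}{11600547} = \frac{129809087}{46402188}$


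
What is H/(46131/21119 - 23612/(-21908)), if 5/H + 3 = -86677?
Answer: -115668763/6541305229184 ≈ -1.7683e-5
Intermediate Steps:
H = -1/17336 (H = 5/(-3 - 86677) = 5/(-86680) = 5*(-1/86680) = -1/17336 ≈ -5.7683e-5)
H/(46131/21119 - 23612/(-21908)) = -1/(17336*(46131/21119 - 23612/(-21908))) = -1/(17336*(46131*(1/21119) - 23612*(-1/21908))) = -1/(17336*(46131/21119 + 5903/5477)) = -1/(17336*377324944/115668763) = -1/17336*115668763/377324944 = -115668763/6541305229184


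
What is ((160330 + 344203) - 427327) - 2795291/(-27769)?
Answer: 2146728705/27769 ≈ 77307.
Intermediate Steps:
((160330 + 344203) - 427327) - 2795291/(-27769) = (504533 - 427327) - 2795291*(-1)/27769 = 77206 - 1*(-2795291/27769) = 77206 + 2795291/27769 = 2146728705/27769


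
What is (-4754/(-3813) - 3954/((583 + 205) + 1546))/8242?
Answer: -663461/12225004194 ≈ -5.4271e-5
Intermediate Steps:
(-4754/(-3813) - 3954/((583 + 205) + 1546))/8242 = (-4754*(-1/3813) - 3954/(788 + 1546))*(1/8242) = (4754/3813 - 3954/2334)*(1/8242) = (4754/3813 - 3954*1/2334)*(1/8242) = (4754/3813 - 659/389)*(1/8242) = -663461/1483257*1/8242 = -663461/12225004194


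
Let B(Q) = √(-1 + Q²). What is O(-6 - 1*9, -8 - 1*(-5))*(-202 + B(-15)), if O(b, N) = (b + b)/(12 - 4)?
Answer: 1515/2 - 15*√14 ≈ 701.38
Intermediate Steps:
O(b, N) = b/4 (O(b, N) = (2*b)/8 = (2*b)*(⅛) = b/4)
O(-6 - 1*9, -8 - 1*(-5))*(-202 + B(-15)) = ((-6 - 1*9)/4)*(-202 + √(-1 + (-15)²)) = ((-6 - 9)/4)*(-202 + √(-1 + 225)) = ((¼)*(-15))*(-202 + √224) = -15*(-202 + 4*√14)/4 = 1515/2 - 15*√14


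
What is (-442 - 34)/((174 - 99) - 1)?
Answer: -238/37 ≈ -6.4324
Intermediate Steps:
(-442 - 34)/((174 - 99) - 1) = -476/(75 - 1) = -476/74 = -476*1/74 = -238/37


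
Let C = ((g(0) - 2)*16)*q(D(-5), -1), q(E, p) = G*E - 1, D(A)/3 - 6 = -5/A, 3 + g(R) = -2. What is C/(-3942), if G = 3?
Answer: 3472/1971 ≈ 1.7615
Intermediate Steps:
g(R) = -5 (g(R) = -3 - 2 = -5)
D(A) = 18 - 15/A (D(A) = 18 + 3*(-5/A) = 18 - 15/A)
q(E, p) = -1 + 3*E (q(E, p) = 3*E - 1 = -1 + 3*E)
C = -6944 (C = ((-5 - 2)*16)*(-1 + 3*(18 - 15/(-5))) = (-7*16)*(-1 + 3*(18 - 15*(-⅕))) = -112*(-1 + 3*(18 + 3)) = -112*(-1 + 3*21) = -112*(-1 + 63) = -112*62 = -6944)
C/(-3942) = -6944/(-3942) = -6944*(-1/3942) = 3472/1971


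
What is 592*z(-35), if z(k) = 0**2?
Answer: 0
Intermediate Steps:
z(k) = 0
592*z(-35) = 592*0 = 0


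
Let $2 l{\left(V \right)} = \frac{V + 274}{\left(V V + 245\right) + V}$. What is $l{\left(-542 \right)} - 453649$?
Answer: $- \frac{133131011217}{293467} \approx -4.5365 \cdot 10^{5}$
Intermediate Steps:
$l{\left(V \right)} = \frac{274 + V}{2 \left(245 + V + V^{2}\right)}$ ($l{\left(V \right)} = \frac{\left(V + 274\right) \frac{1}{\left(V V + 245\right) + V}}{2} = \frac{\left(274 + V\right) \frac{1}{\left(V^{2} + 245\right) + V}}{2} = \frac{\left(274 + V\right) \frac{1}{\left(245 + V^{2}\right) + V}}{2} = \frac{\left(274 + V\right) \frac{1}{245 + V + V^{2}}}{2} = \frac{\frac{1}{245 + V + V^{2}} \left(274 + V\right)}{2} = \frac{274 + V}{2 \left(245 + V + V^{2}\right)}$)
$l{\left(-542 \right)} - 453649 = \frac{137 + \frac{1}{2} \left(-542\right)}{245 - 542 + \left(-542\right)^{2}} - 453649 = \frac{137 - 271}{245 - 542 + 293764} - 453649 = \frac{1}{293467} \left(-134\right) - 453649 = - \frac{134}{293467} - 453649 = - \frac{133131011217}{293467}$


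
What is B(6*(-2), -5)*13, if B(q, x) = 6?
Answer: 78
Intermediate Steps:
B(6*(-2), -5)*13 = 6*13 = 78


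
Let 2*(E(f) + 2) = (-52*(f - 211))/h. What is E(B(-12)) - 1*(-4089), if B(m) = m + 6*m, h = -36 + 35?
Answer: -3583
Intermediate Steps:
h = -1
B(m) = 7*m
E(f) = -5488 + 26*f (E(f) = -2 + (-52*(f - 211)/(-1))/2 = -2 + (-52*(-211 + f)*(-1))/2 = -2 + ((10972 - 52*f)*(-1))/2 = -2 + (-10972 + 52*f)/2 = -2 + (-5486 + 26*f) = -5488 + 26*f)
E(B(-12)) - 1*(-4089) = (-5488 + 26*(7*(-12))) - 1*(-4089) = (-5488 + 26*(-84)) + 4089 = (-5488 - 2184) + 4089 = -7672 + 4089 = -3583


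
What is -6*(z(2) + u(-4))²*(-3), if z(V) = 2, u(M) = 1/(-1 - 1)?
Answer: 81/2 ≈ 40.500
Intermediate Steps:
u(M) = -½ (u(M) = 1/(-2) = -½)
-6*(z(2) + u(-4))²*(-3) = -6*(2 - ½)²*(-3) = -6*(3/2)²*(-3) = -6*9/4*(-3) = -27/2*(-3) = 81/2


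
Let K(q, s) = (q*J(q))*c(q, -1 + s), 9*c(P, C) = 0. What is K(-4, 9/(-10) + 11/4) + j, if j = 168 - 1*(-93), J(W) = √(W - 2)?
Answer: 261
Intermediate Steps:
c(P, C) = 0 (c(P, C) = (⅑)*0 = 0)
J(W) = √(-2 + W)
j = 261 (j = 168 + 93 = 261)
K(q, s) = 0 (K(q, s) = (q*√(-2 + q))*0 = 0)
K(-4, 9/(-10) + 11/4) + j = 0 + 261 = 261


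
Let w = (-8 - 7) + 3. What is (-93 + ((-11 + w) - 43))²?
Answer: 25281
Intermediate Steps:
w = -12 (w = -15 + 3 = -12)
(-93 + ((-11 + w) - 43))² = (-93 + ((-11 - 12) - 43))² = (-93 + (-23 - 43))² = (-93 - 66)² = (-159)² = 25281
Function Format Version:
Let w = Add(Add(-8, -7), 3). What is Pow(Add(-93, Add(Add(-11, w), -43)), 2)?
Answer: 25281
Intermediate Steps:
w = -12 (w = Add(-15, 3) = -12)
Pow(Add(-93, Add(Add(-11, w), -43)), 2) = Pow(Add(-93, Add(Add(-11, -12), -43)), 2) = Pow(Add(-93, Add(-23, -43)), 2) = Pow(Add(-93, -66), 2) = Pow(-159, 2) = 25281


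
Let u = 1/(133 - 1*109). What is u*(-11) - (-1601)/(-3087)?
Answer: -24127/24696 ≈ -0.97696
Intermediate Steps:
u = 1/24 (u = 1/(133 - 109) = 1/24 ≈ 0.041667)
u*(-11) - (-1601)/(-3087) = (1/24)*(-11) - (-1601)/(-3087) = -11/24 - (-1601)*(-1)/3087 = -11/24 - 1*1601/3087 = -11/24 - 1601/3087 = -24127/24696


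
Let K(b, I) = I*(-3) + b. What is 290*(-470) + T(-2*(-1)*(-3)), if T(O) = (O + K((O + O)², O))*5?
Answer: -135520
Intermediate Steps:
K(b, I) = b - 3*I (K(b, I) = -3*I + b = b - 3*I)
T(O) = -10*O + 20*O² (T(O) = (O + ((O + O)² - 3*O))*5 = (O + ((2*O)² - 3*O))*5 = (O + (4*O² - 3*O))*5 = (O + (-3*O + 4*O²))*5 = (-2*O + 4*O²)*5 = -10*O + 20*O²)
290*(-470) + T(-2*(-1)*(-3)) = 290*(-470) + 10*(-2*(-1)*(-3))*(-1 + 2*(-2*(-1)*(-3))) = -136300 + 10*(2*(-3))*(-1 + 2*(2*(-3))) = -136300 + 10*(-6)*(-1 + 2*(-6)) = -136300 + 10*(-6)*(-1 - 12) = -136300 + 10*(-6)*(-13) = -136300 + 780 = -135520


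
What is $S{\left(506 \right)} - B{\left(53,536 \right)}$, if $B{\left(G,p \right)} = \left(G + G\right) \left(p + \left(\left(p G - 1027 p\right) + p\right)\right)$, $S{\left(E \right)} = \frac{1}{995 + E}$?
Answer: $\frac{82892953153}{1501} \approx 5.5225 \cdot 10^{7}$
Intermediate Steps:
$B{\left(G,p \right)} = 2 G \left(- 1025 p + G p\right)$ ($B{\left(G,p \right)} = 2 G \left(p + \left(\left(G p - 1027 p\right) + p\right)\right) = 2 G \left(p + \left(\left(- 1027 p + G p\right) + p\right)\right) = 2 G \left(p + \left(- 1026 p + G p\right)\right) = 2 G \left(- 1025 p + G p\right)$)
$S{\left(506 \right)} - B{\left(53,536 \right)} = \frac{1}{995 + 506} - 2 \cdot 53 \cdot 536 \left(-1025 + 53\right) = \frac{1}{1501} - 2 \cdot 53 \cdot 536 \left(-972\right) = \frac{1}{1501} - -55225152 = \frac{1}{1501} + 55225152 = \frac{82892953153}{1501}$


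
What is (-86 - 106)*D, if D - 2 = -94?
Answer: 17664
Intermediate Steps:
D = -92 (D = 2 - 94 = -92)
(-86 - 106)*D = (-86 - 106)*(-92) = -192*(-92) = 17664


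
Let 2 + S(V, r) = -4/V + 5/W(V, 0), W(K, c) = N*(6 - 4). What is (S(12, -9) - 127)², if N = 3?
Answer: 66049/4 ≈ 16512.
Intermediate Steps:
W(K, c) = 6 (W(K, c) = 3*(6 - 4) = 3*2 = 6)
S(V, r) = -7/6 - 4/V (S(V, r) = -2 + (-4/V + 5/6) = -2 + (-4/V + 5*(⅙)) = -2 + (-4/V + ⅚) = -2 + (⅚ - 4/V) = -7/6 - 4/V)
(S(12, -9) - 127)² = ((-7/6 - 4/12) - 127)² = ((-7/6 - 4*1/12) - 127)² = ((-7/6 - ⅓) - 127)² = (-3/2 - 127)² = (-257/2)² = 66049/4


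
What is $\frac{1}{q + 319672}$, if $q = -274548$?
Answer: $\frac{1}{45124} \approx 2.2161 \cdot 10^{-5}$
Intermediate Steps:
$\frac{1}{q + 319672} = \frac{1}{-274548 + 319672} = \frac{1}{45124}$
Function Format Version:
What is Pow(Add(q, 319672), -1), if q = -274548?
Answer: Rational(1, 45124) ≈ 2.2161e-5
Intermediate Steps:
Pow(Add(q, 319672), -1) = Pow(Add(-274548, 319672), -1) = Pow(45124, -1) = Rational(1, 45124)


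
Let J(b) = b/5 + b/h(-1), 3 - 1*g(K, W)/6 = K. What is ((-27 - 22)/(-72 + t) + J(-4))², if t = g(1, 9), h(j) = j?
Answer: 58081/3600 ≈ 16.134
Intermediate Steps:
g(K, W) = 18 - 6*K
t = 12 (t = 18 - 6*1 = 18 - 6 = 12)
J(b) = -4*b/5 (J(b) = b/5 + b/(-1) = b*(⅕) + b*(-1) = b/5 - b = -4*b/5)
((-27 - 22)/(-72 + t) + J(-4))² = ((-27 - 22)/(-72 + 12) - ⅘*(-4))² = (-49/(-60) + 16/5)² = (-49*(-1/60) + 16/5)² = (49/60 + 16/5)² = (241/60)² = 58081/3600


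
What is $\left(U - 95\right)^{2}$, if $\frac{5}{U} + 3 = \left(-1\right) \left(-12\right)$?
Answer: $\frac{722500}{81} \approx 8919.8$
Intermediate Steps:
$U = \frac{5}{9}$ ($U = \frac{5}{-3 - -12} = \frac{5}{-3 + 12} = \frac{5}{9} \approx 0.55556$)
$\left(U - 95\right)^{2} = \left(\frac{5}{9} - 95\right)^{2} = \left(- \frac{850}{9}\right)^{2} = \frac{722500}{81}$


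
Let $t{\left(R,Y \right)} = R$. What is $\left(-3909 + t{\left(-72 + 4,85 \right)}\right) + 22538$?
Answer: $18561$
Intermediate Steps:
$\left(-3909 + t{\left(-72 + 4,85 \right)}\right) + 22538 = \left(-3909 + \left(-72 + 4\right)\right) + 22538 = \left(-3909 - 68\right) + 22538 = -3977 + 22538 = 18561$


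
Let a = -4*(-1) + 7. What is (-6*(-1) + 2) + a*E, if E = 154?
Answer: 1702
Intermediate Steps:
a = 11 (a = 4 + 7 = 11)
(-6*(-1) + 2) + a*E = (-6*(-1) + 2) + 11*154 = (6 + 2) + 1694 = 8 + 1694 = 1702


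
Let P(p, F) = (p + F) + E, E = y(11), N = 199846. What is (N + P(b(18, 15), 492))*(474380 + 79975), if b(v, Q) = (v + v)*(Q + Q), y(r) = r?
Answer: 111663173295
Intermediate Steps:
E = 11
b(v, Q) = 4*Q*v (b(v, Q) = (2*v)*(2*Q) = 4*Q*v)
P(p, F) = 11 + F + p (P(p, F) = (p + F) + 11 = (F + p) + 11 = 11 + F + p)
(N + P(b(18, 15), 492))*(474380 + 79975) = (199846 + (11 + 492 + 4*15*18))*(474380 + 79975) = (199846 + (11 + 492 + 1080))*554355 = (199846 + 1583)*554355 = 201429*554355 = 111663173295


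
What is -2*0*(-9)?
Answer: 0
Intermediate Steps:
-2*0*(-9) = 0*(-9) = 0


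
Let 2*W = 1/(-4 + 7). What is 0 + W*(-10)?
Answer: -5/3 ≈ -1.6667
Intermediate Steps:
W = ⅙ (W = 1/(2*(-4 + 7)) = (½)/3 = (½)*(⅓) = ⅙ ≈ 0.16667)
0 + W*(-10) = 0 + (⅙)*(-10) = 0 - 5/3 = -5/3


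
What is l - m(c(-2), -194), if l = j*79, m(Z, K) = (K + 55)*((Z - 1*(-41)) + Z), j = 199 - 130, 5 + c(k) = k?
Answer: 9204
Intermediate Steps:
c(k) = -5 + k
j = 69
m(Z, K) = (41 + 2*Z)*(55 + K) (m(Z, K) = (55 + K)*((Z + 41) + Z) = (55 + K)*((41 + Z) + Z) = (55 + K)*(41 + 2*Z) = (41 + 2*Z)*(55 + K))
l = 5451 (l = 69*79 = 5451)
l - m(c(-2), -194) = 5451 - (2255 + 41*(-194) + 110*(-5 - 2) + 2*(-194)*(-5 - 2)) = 5451 - (2255 - 7954 + 110*(-7) + 2*(-194)*(-7)) = 5451 - (2255 - 7954 - 770 + 2716) = 5451 - 1*(-3753) = 5451 + 3753 = 9204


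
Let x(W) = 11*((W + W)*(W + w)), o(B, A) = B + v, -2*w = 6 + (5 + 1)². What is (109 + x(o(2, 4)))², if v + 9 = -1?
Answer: 27175369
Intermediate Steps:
v = -10 (v = -9 - 1 = -10)
w = -21 (w = -(6 + (5 + 1)²)/2 = -(6 + 6²)/2 = -(6 + 36)/2 = -½*42 = -21)
o(B, A) = -10 + B (o(B, A) = B - 10 = -10 + B)
x(W) = 22*W*(-21 + W) (x(W) = 11*((W + W)*(W - 21)) = 11*((2*W)*(-21 + W)) = 11*(2*W*(-21 + W)) = 22*W*(-21 + W))
(109 + x(o(2, 4)))² = (109 + 22*(-10 + 2)*(-21 + (-10 + 2)))² = (109 + 22*(-8)*(-21 - 8))² = (109 + 22*(-8)*(-29))² = (109 + 5104)² = 5213² = 27175369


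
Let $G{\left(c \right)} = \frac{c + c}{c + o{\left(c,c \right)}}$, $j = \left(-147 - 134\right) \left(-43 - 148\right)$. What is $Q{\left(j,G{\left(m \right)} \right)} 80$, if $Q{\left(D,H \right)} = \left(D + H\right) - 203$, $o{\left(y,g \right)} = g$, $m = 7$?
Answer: $4277520$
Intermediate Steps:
$j = 53671$ ($j = \left(-281\right) \left(-191\right) = 53671$)
$G{\left(c \right)} = 1$ ($G{\left(c \right)} = \frac{c + c}{c + c} = \frac{2 c}{2 c} = 2 c \frac{1}{2 c} = 1$)
$Q{\left(D,H \right)} = -203 + D + H$
$Q{\left(j,G{\left(m \right)} \right)} 80 = \left(-203 + 53671 + 1\right) 80 = 53469 \cdot 80 = 4277520$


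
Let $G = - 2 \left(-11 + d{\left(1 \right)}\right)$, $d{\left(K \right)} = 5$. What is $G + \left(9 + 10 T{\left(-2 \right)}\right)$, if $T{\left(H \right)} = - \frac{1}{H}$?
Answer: $26$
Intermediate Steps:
$G = 12$ ($G = - 2 \left(-11 + 5\right) = \left(-2\right) \left(-6\right) = 12$)
$G + \left(9 + 10 T{\left(-2 \right)}\right) = 12 + \left(9 + 10 \left(- \frac{1}{-2}\right)\right) = 12 + \left(9 + 10 \left(\left(-1\right) \left(- \frac{1}{2}\right)\right)\right) = 12 + \left(9 + 10 \cdot \frac{1}{2}\right) = 12 + \left(9 + 5\right) = 12 + 14 = 26$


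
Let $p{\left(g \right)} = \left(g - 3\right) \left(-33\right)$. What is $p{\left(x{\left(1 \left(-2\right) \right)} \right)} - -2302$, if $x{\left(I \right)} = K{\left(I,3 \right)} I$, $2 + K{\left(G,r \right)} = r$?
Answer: $2467$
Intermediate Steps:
$K{\left(G,r \right)} = -2 + r$
$x{\left(I \right)} = I$ ($x{\left(I \right)} = \left(-2 + 3\right) I = 1 I = I$)
$p{\left(g \right)} = 99 - 33 g$ ($p{\left(g \right)} = \left(-3 + g\right) \left(-33\right) = 99 - 33 g$)
$p{\left(x{\left(1 \left(-2\right) \right)} \right)} - -2302 = \left(99 - 33 \cdot 1 \left(-2\right)\right) - -2302 = \left(99 - -66\right) + 2302 = \left(99 + 66\right) + 2302 = 165 + 2302 = 2467$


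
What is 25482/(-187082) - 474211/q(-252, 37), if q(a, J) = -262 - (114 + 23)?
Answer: 6336155356/5331837 ≈ 1188.4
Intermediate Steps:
q(a, J) = -399 (q(a, J) = -262 - 1*137 = -262 - 137 = -399)
25482/(-187082) - 474211/q(-252, 37) = 25482/(-187082) - 474211/(-399) = 25482*(-1/187082) - 474211*(-1/399) = -12741/93541 + 474211/399 = 6336155356/5331837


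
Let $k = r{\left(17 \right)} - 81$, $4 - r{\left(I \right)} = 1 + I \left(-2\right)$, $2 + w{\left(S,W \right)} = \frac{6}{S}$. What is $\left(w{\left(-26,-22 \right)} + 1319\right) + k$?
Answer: $\frac{16546}{13} \approx 1272.8$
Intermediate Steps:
$w{\left(S,W \right)} = -2 + \frac{6}{S}$
$r{\left(I \right)} = 3 + 2 I$ ($r{\left(I \right)} = 4 - \left(1 + I \left(-2\right)\right) = 4 - \left(1 - 2 I\right) = 4 + \left(-1 + 2 I\right) = 3 + 2 I$)
$k = -44$ ($k = \left(3 + 2 \cdot 17\right) - 81 = \left(3 + 34\right) - 81 = 37 - 81 = -44$)
$\left(w{\left(-26,-22 \right)} + 1319\right) + k = \left(\left(-2 + \frac{6}{-26}\right) + 1319\right) - 44 = \left(\left(-2 + 6 \left(- \frac{1}{26}\right)\right) + 1319\right) - 44 = \left(\left(-2 - \frac{3}{13}\right) + 1319\right) - 44 = \left(- \frac{29}{13} + 1319\right) - 44 = \frac{17118}{13} - 44 = \frac{16546}{13}$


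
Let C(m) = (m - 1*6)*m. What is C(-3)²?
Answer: 729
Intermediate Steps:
C(m) = m*(-6 + m) (C(m) = (m - 6)*m = (-6 + m)*m = m*(-6 + m))
C(-3)² = (-3*(-6 - 3))² = (-3*(-9))² = 27² = 729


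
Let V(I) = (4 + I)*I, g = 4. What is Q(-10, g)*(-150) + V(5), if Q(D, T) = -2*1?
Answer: 345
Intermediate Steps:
Q(D, T) = -2
V(I) = I*(4 + I)
Q(-10, g)*(-150) + V(5) = -2*(-150) + 5*(4 + 5) = 300 + 5*9 = 300 + 45 = 345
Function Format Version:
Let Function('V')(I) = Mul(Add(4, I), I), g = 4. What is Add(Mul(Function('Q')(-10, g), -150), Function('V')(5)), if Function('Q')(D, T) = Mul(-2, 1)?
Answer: 345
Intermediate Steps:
Function('Q')(D, T) = -2
Function('V')(I) = Mul(I, Add(4, I))
Add(Mul(Function('Q')(-10, g), -150), Function('V')(5)) = Add(Mul(-2, -150), Mul(5, Add(4, 5))) = Add(300, Mul(5, 9)) = Add(300, 45) = 345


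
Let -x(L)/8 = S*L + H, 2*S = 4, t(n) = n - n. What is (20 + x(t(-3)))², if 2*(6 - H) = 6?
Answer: 16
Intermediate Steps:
H = 3 (H = 6 - ½*6 = 6 - 3 = 3)
t(n) = 0
S = 2 (S = (½)*4 = 2)
x(L) = -24 - 16*L (x(L) = -8*(2*L + 3) = -8*(3 + 2*L) = -24 - 16*L)
(20 + x(t(-3)))² = (20 + (-24 - 16*0))² = (20 + (-24 + 0))² = (20 - 24)² = (-4)² = 16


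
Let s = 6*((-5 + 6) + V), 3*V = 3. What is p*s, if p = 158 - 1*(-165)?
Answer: 3876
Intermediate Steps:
V = 1 (V = (⅓)*3 = 1)
p = 323 (p = 158 + 165 = 323)
s = 12 (s = 6*((-5 + 6) + 1) = 6*(1 + 1) = 6*2 = 12)
p*s = 323*12 = 3876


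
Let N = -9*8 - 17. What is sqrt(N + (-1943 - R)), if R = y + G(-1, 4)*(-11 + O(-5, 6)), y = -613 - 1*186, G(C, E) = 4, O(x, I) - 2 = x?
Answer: I*sqrt(1177) ≈ 34.307*I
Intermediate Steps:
O(x, I) = 2 + x
y = -799 (y = -613 - 186 = -799)
N = -89 (N = -72 - 17 = -89)
R = -855 (R = -799 + 4*(-11 + (2 - 5)) = -799 + 4*(-11 - 3) = -799 + 4*(-14) = -799 - 56 = -855)
sqrt(N + (-1943 - R)) = sqrt(-89 + (-1943 - 1*(-855))) = sqrt(-89 + (-1943 + 855)) = sqrt(-89 - 1088) = sqrt(-1177) = I*sqrt(1177)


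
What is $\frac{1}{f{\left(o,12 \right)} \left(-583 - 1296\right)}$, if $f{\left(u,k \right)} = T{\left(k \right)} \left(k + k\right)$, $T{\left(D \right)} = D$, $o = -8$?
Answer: $- \frac{1}{541152} \approx -1.8479 \cdot 10^{-6}$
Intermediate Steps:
$f{\left(u,k \right)} = 2 k^{2}$ ($f{\left(u,k \right)} = k \left(k + k\right) = k 2 k = 2 k^{2}$)
$\frac{1}{f{\left(o,12 \right)} \left(-583 - 1296\right)} = \frac{1}{2 \cdot 12^{2} \left(-583 - 1296\right)} = \frac{1}{2 \cdot 144 \left(-1879\right)} = \frac{1}{288 \left(-1879\right)} = \frac{1}{-541152} = - \frac{1}{541152}$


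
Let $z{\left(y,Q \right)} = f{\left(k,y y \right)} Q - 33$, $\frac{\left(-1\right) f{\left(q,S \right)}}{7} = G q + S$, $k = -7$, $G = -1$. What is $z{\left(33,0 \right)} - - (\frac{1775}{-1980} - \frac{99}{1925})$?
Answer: $- \frac{2352589}{69300} \approx -33.948$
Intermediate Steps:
$f{\left(q,S \right)} = - 7 S + 7 q$ ($f{\left(q,S \right)} = - 7 \left(- q + S\right) = - 7 \left(S - q\right) = - 7 S + 7 q$)
$z{\left(y,Q \right)} = -33 + Q \left(-49 - 7 y^{2}\right)$ ($z{\left(y,Q \right)} = \left(- 7 y y + 7 \left(-7\right)\right) Q - 33 = \left(- 7 y^{2} - 49\right) Q - 33 = \left(-49 - 7 y^{2}\right) Q - 33 = Q \left(-49 - 7 y^{2}\right) - 33 = -33 + Q \left(-49 - 7 y^{2}\right)$)
$z{\left(33,0 \right)} - - (\frac{1775}{-1980} - \frac{99}{1925}) = \left(-33 - 0 \left(7 + 33^{2}\right)\right) - - (\frac{1775}{-1980} - \frac{99}{1925}) = \left(-33 - 0 \left(7 + 1089\right)\right) - - (1775 \left(- \frac{1}{1980}\right) - \frac{9}{175}) = \left(-33 - 0 \cdot 1096\right) - - (- \frac{355}{396} - \frac{9}{175}) = \left(-33 + 0\right) - \left(-1\right) \left(- \frac{65689}{69300}\right) = -33 - \frac{65689}{69300} = - \frac{2352589}{69300}$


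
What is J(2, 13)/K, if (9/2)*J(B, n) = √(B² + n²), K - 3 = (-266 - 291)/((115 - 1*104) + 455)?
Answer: 932*√173/7569 ≈ 1.6196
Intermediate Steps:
K = 841/466 (K = 3 + (-266 - 291)/((115 - 1*104) + 455) = 3 - 557/((115 - 104) + 455) = 3 - 557/(11 + 455) = 3 - 557/466 = 841/466 ≈ 1.8047)
J(B, n) = 2*√(B² + n²)/9
J(2, 13)/K = (2*√(2² + 13²)/9)/(841/466) = (2*√(4 + 169)/9)*(466/841) = (2*√173/9)*(466/841) = 932*√173/7569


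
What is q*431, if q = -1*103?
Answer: -44393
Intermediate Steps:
q = -103
q*431 = -103*431 = -44393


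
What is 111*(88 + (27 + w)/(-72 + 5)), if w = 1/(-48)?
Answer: 10423381/1072 ≈ 9723.3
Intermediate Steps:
w = -1/48 ≈ -0.020833
111*(88 + (27 + w)/(-72 + 5)) = 111*(88 + (27 - 1/48)/(-72 + 5)) = 111*(88 + (1295/48)/(-67)) = 111*(88 + (1295/48)*(-1/67)) = 111*(88 - 1295/3216) = 111*(281713/3216) = 10423381/1072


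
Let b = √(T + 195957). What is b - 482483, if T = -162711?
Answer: -482483 + 3*√3694 ≈ -4.8230e+5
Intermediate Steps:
b = 3*√3694 (b = √(-162711 + 195957) = √33246 = 3*√3694 ≈ 182.33)
b - 482483 = 3*√3694 - 482483 = -482483 + 3*√3694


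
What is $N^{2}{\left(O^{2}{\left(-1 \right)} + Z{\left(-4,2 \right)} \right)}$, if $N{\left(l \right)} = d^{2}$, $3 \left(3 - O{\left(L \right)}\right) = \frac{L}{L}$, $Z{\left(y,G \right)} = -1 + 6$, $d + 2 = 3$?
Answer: $1$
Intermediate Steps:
$d = 1$ ($d = -2 + 3 = 1$)
$Z{\left(y,G \right)} = 5$
$O{\left(L \right)} = \frac{8}{3}$ ($O{\left(L \right)} = 3 - \frac{L \frac{1}{L}}{3} = 3 - \frac{1}{3} = \frac{8}{3}$)
$N{\left(l \right)} = 1$ ($N{\left(l \right)} = 1^{2} = 1$)
$N^{2}{\left(O^{2}{\left(-1 \right)} + Z{\left(-4,2 \right)} \right)} = 1^{2} = 1$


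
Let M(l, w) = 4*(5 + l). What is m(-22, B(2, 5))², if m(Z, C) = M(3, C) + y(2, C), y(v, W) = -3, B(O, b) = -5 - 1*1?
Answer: 841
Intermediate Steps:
B(O, b) = -6 (B(O, b) = -5 - 1 = -6)
M(l, w) = 20 + 4*l
m(Z, C) = 29 (m(Z, C) = (20 + 4*3) - 3 = (20 + 12) - 3 = 32 - 3 = 29)
m(-22, B(2, 5))² = 29² = 841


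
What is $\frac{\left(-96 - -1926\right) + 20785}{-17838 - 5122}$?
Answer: $- \frac{4523}{4592} \approx -0.98497$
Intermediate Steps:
$\frac{\left(-96 - -1926\right) + 20785}{-17838 - 5122} = \frac{\left(-96 + 1926\right) + 20785}{-22960} = \left(1830 + 20785\right) \left(- \frac{1}{22960}\right) = 22615 \left(- \frac{1}{22960}\right) = - \frac{4523}{4592}$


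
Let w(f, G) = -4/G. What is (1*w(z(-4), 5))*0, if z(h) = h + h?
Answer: 0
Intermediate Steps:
z(h) = 2*h
(1*w(z(-4), 5))*0 = (1*(-4/5))*0 = (1*(-4*⅕))*0 = (1*(-⅘))*0 = -⅘*0 = 0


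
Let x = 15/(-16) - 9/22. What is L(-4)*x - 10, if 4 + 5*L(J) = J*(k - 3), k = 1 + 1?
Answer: -10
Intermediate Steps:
x = -237/176 (x = 15*(-1/16) - 9*1/22 = -15/16 - 9/22 = -237/176 ≈ -1.3466)
k = 2
L(J) = -4/5 - J/5 (L(J) = -4/5 + (J*(2 - 3))/5 = -4/5 + (J*(-1))/5 = -4/5 + (-J)/5 = -4/5 - J/5)
L(-4)*x - 10 = (-4/5 - 1/5*(-4))*(-237/176) - 10 = (-4/5 + 4/5)*(-237/176) - 10 = 0*(-237/176) - 10 = 0 - 10 = -10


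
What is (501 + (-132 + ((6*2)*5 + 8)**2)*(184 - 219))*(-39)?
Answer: 6112041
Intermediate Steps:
(501 + (-132 + ((6*2)*5 + 8)**2)*(184 - 219))*(-39) = (501 + (-132 + (12*5 + 8)**2)*(-35))*(-39) = (501 + (-132 + (60 + 8)**2)*(-35))*(-39) = (501 + (-132 + 68**2)*(-35))*(-39) = (501 + (-132 + 4624)*(-35))*(-39) = (501 + 4492*(-35))*(-39) = (501 - 157220)*(-39) = -156719*(-39) = 6112041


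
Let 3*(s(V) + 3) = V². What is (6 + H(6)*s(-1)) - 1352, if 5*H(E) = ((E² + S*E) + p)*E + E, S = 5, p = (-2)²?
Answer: -7866/5 ≈ -1573.2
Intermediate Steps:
p = 4
H(E) = E/5 + E*(4 + E² + 5*E)/5 (H(E) = (((E² + 5*E) + 4)*E + E)/5 = ((4 + E² + 5*E)*E + E)/5 = (E*(4 + E² + 5*E) + E)/5 = (E + E*(4 + E² + 5*E))/5 = E/5 + E*(4 + E² + 5*E)/5)
s(V) = -3 + V²/3
(6 + H(6)*s(-1)) - 1352 = (6 + (6*(1 + 6 + (⅕)*6²))*(-3 + (⅓)*(-1)²)) - 1352 = (6 + (6*(1 + 6 + (⅕)*36))*(-3 + (⅓)*1)) - 1352 = (6 + (6*(1 + 6 + 36/5))*(-3 + ⅓)) - 1352 = (6 + (6*(71/5))*(-8/3)) - 1352 = (6 + (426/5)*(-8/3)) - 1352 = (6 - 1136/5) - 1352 = -1106/5 - 1352 = -7866/5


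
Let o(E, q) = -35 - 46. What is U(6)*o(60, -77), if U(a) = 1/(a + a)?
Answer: -27/4 ≈ -6.7500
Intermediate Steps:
o(E, q) = -81
U(a) = 1/(2*a)
U(6)*o(60, -77) = ((1/2)/6)*(-81) = ((1/2)*(1/6))*(-81) = (1/12)*(-81) = -27/4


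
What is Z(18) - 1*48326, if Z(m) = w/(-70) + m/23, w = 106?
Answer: -38903019/805 ≈ -48327.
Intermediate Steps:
Z(m) = -53/35 + m/23 (Z(m) = 106/(-70) + m/23 = 106*(-1/70) + m*(1/23) = -53/35 + m/23)
Z(18) - 1*48326 = (-53/35 + (1/23)*18) - 1*48326 = (-53/35 + 18/23) - 48326 = -589/805 - 48326 = -38903019/805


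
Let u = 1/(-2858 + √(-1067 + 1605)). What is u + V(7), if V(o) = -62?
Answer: -253197835/4083813 - √538/8167626 ≈ -62.000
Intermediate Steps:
u = 1/(-2858 + √538) ≈ -0.00035276
u + V(7) = (-1429/4083813 - √538/8167626) - 62 = -253197835/4083813 - √538/8167626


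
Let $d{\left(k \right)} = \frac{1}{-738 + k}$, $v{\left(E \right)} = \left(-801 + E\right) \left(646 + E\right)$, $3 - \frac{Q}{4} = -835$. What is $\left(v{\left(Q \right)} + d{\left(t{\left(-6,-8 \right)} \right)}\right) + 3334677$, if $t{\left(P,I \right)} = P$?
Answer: $\frac{10068979799}{744} \approx 1.3534 \cdot 10^{7}$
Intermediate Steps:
$Q = 3352$ ($Q = 12 - -3340 = 12 + 3340 = 3352$)
$\left(v{\left(Q \right)} + d{\left(t{\left(-6,-8 \right)} \right)}\right) + 3334677 = \left(\left(-517446 + 3352^{2} - 519560\right) + \frac{1}{-738 - 6}\right) + 3334677 = \left(\left(-517446 + 11235904 - 519560\right) + \frac{1}{-744}\right) + 3334677 = \left(10198898 - \frac{1}{744}\right) + 3334677 = \frac{7587980111}{744} + 3334677 = \frac{10068979799}{744}$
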